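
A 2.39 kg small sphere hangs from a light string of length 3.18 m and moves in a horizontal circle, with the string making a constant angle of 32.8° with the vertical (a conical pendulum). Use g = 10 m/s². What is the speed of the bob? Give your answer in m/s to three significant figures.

3.33 m/s

The radius of the circle is r = L sinθ = 3.18 × sin 32.8° = 1.723 m.
Horizontally T sinθ = mv²/r and vertically T cosθ = mg, so tanθ = v²/(rg).
v = √(r g tanθ) = √(1.723 × 10.0 × 0.6445) = √11.10 = 3.332 m/s.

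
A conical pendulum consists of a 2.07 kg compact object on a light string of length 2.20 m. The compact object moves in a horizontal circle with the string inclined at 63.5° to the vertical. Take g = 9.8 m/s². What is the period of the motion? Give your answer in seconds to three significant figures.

r = L sinθ = 1.969 m. From T sinθ = mω²r and T cosθ = mg: tanθ = ω²r/g, so ω² = g tanθ / r = g/(L cosθ).
ω = √(g/(L cosθ)) = √(9.8/(2.20 × 0.4462)) = √9.983 = 3.160 rad/s.
Period = 2π/ω = 1.989 s.

1.99 s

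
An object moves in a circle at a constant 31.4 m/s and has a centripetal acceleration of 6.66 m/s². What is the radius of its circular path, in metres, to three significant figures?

148 m

a_c = v²/r ⇒ r = v²/a_c = (31.4)²/6.66 = 986.0/6.66 = 148.0 m.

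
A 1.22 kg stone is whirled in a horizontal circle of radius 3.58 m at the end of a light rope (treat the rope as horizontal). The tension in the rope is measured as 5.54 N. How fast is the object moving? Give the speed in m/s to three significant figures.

T = m v²/r ⇒ v = √(T r / m) = √(5.54 × 3.58 / 1.22) = √16.26 = 4.032 m/s.

4.03 m/s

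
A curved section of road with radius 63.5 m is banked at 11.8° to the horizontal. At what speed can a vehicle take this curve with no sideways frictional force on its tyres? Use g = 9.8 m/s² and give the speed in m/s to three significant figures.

On a frictionless banked curve, N sinθ = mv²/r and N cosθ = mg, so tanθ = v²/(rg).
v = √(r g tanθ) = √(63.5 × 9.8 × tan 11.8°) = √(63.5 × 9.8 × 0.2089) = √130.0 = 11.40 m/s.

11.4 m/s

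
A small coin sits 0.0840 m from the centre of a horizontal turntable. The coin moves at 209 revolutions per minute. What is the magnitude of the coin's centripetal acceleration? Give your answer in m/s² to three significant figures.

ω = 209 rev/min × 2π/60 = 21.89 rad/s, so v = ωr = 21.89 × 0.0840 = 1.838 m/s.
a_c = v²/r = (1.838)²/0.0840 = 3.380/0.0840 = 40.24 m/s².

40.2 m/s²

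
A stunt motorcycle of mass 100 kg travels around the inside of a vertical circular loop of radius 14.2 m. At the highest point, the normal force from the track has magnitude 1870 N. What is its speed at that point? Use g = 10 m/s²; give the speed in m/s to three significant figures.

20.2 m/s

At the top, N + mg = mv²/r, so v = √(r(N/m + g)) = √(14.2 × (1870/100 + 10.0)) = √(14.2 × 28.70) = √407.5 = 20.19 m/s.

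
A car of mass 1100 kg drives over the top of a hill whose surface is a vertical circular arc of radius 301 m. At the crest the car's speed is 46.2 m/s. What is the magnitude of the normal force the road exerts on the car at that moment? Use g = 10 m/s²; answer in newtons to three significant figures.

3200 N

At the crest the centripetal acceleration points downward (toward the centre of the arc), so mg − N = mv²/r.
N = m(g − v²/r) = 1100 × (10.0 − (46.2)²/301) = 1100 × (10.0 − 7.091) = 1100 × 2.909 = 3200 N.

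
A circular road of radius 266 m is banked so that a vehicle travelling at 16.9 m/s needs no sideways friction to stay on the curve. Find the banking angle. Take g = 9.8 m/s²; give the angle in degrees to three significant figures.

For a frictionless banked turn: horizontally N sinθ = mv²/r and vertically N cosθ = mg.
Dividing: tanθ = v²/(r g) = (16.9)²/(266 × 9.8) = 285.6/2607 = 0.1096.
θ = arctan(0.1096) = 6.253°.

6.25°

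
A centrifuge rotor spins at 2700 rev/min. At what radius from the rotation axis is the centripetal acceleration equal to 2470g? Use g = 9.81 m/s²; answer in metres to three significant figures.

0.303 m

ω = 2700 rev/min × 2π/60 = 282.7 rad/s.
a_c = ω²r = 2470g ⇒ r = 2470 × 9.81 / (282.7)² = 24230/79940 = 0.3031 m.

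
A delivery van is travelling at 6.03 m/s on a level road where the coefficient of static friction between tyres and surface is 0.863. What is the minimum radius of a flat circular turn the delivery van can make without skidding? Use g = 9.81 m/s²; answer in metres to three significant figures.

At the limit, μ_s m g = m v²/r, so r_min = v²/(μ_s g) = (6.03)²/(0.863 × 9.81) = 36.36/8.466 = 4.295 m.

4.29 m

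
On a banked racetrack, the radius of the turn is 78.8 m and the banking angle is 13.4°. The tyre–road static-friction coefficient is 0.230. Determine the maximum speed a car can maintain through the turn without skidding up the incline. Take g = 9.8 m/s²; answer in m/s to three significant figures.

At the maximum speed, friction acts down the slope at its limiting value f = μN. Radially (horizontal, toward centre): N sinθ + μN cosθ = mv²/r. Vertically: N cosθ − μN sinθ = mg.
Dividing: v² = r g (sinθ + μcosθ)/(cosθ − μsinθ).
sinθ + μcosθ = 0.2317 + 0.230×0.9728 = 0.4555; cosθ − μsinθ = 0.9728 − 0.230×0.2317 = 0.9195.
v² = 78.8 × 9.8 × 0.4555/0.9195 = 382.6 m²/s², so v = 19.56 m/s.

19.6 m/s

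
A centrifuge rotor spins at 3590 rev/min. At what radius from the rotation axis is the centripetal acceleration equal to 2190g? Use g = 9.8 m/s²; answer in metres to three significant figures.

0.152 m

ω = 3590 rev/min × 2π/60 = 375.9 rad/s.
a_c = ω²r = 2190g ⇒ r = 2190 × 9.8 / (375.9)² = 21460/141300 = 0.1519 m.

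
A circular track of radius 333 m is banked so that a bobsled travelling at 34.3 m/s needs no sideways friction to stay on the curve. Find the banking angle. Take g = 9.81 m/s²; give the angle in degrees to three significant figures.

For a frictionless banked turn: horizontally N sinθ = mv²/r and vertically N cosθ = mg.
Dividing: tanθ = v²/(r g) = (34.3)²/(333 × 9.81) = 1176/3267 = 0.3601.
θ = arctan(0.3601) = 19.81°.

19.8°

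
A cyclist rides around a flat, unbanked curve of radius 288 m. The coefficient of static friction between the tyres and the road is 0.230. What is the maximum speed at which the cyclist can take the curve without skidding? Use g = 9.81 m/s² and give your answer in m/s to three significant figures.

25.5 m/s

Friction provides the centripetal force on a flat curve. At maximum speed it is at its limiting value: μ_s m g = m v²/r.
Mass cancels: v_max = √(μ_s g r) = √(0.230 × 9.81 × 288) = √649.8 = 25.49 m/s.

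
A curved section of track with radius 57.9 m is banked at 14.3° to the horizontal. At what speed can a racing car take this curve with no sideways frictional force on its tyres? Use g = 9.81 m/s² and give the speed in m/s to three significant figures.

On a frictionless banked curve, N sinθ = mv²/r and N cosθ = mg, so tanθ = v²/(rg).
v = √(r g tanθ) = √(57.9 × 9.81 × tan 14.3°) = √(57.9 × 9.81 × 0.2549) = √144.8 = 12.03 m/s.

12.0 m/s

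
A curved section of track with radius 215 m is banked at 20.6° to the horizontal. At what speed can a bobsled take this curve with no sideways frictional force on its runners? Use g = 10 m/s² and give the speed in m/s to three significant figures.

On a frictionless banked curve, N sinθ = mv²/r and N cosθ = mg, so tanθ = v²/(rg).
v = √(r g tanθ) = √(215 × 10.0 × tan 20.6°) = √(215 × 10.0 × 0.3759) = √808.1 = 28.43 m/s.

28.4 m/s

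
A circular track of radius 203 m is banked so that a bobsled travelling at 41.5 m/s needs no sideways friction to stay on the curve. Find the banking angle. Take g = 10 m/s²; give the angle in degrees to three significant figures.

With no friction, the horizontal component of the normal force provides the centripetal force: N sinθ = mv²/r, while N cosθ = mg vertically.
Dividing: tanθ = v²/(r g) = (41.5)²/(203 × 10.0) = 1722/2030 = 0.8484.
θ = arctan(0.8484) = 40.31°.

40.3°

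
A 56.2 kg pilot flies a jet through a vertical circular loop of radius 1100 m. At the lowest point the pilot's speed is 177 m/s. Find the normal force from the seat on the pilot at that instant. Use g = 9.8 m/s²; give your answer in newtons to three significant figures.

2150 N

At the lowest point, N points up (toward the centre) and the weight mg points down (away from the centre), so the net inward force is N − mg = mv²/r.
N = m(v²/r + g) = 56.2 × ((177)²/1100 + 9.8) = 56.2 × (28.48 + 9.8) = 56.2 × 38.28 = 2151 N.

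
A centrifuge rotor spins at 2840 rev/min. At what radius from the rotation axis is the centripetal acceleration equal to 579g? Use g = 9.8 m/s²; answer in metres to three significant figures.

ω = 2840 rev/min × 2π/60 = 297.4 rad/s.
a_c = ω²r = 579g ⇒ r = 579 × 9.8 / (297.4)² = 5674/88450 = 0.06415 m.

0.0642 m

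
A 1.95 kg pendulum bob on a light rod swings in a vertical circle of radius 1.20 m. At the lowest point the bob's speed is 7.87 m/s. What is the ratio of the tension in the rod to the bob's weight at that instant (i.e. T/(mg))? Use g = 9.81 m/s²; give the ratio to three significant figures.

6.26

At the bottom, T − mg = mv²/r, so T = m(v²/r + g) and T/(mg) = v²/(rg) + 1 = (7.87)²/(1.20 × 9.81) + 1 = 5.261 + 1 = 6.261.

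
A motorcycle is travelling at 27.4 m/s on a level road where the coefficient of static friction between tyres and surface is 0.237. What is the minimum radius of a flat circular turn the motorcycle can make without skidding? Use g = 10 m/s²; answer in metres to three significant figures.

317 m

At the limit, μ_s m g = m v²/r, so r_min = v²/(μ_s g) = (27.4)²/(0.237 × 10.0) = 750.8/2.370 = 316.8 m.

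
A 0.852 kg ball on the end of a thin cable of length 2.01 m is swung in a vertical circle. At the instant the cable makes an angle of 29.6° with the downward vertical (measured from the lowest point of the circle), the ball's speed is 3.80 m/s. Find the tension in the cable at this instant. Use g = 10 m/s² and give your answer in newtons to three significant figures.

Take the radial direction toward the centre of the circle as positive. The component of the weight along the string toward the centre is −mg cos φ (φ measured from the bottom), so Newton's second law along the string gives T − mg cos φ = m v²/r.
cos 29.6° = 0.8695, so T = m(v²/r + g cos φ) = 0.852 × ((3.80)²/2.01 + 10.0 × 0.8695) = 0.852 × (7.184 + (8.695)) = 0.852 × 15.88 = 13.53 N.

13.5 N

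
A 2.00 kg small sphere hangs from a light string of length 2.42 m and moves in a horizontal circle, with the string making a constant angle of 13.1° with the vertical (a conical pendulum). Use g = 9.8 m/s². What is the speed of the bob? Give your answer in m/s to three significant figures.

The radius of the circle is r = L sinθ = 2.42 × sin 13.1° = 0.5485 m.
Horizontally T sinθ = mv²/r and vertically T cosθ = mg, so tanθ = v²/(rg).
v = √(r g tanθ) = √(0.5485 × 9.8 × 0.2327) = √1.251 = 1.118 m/s.

1.12 m/s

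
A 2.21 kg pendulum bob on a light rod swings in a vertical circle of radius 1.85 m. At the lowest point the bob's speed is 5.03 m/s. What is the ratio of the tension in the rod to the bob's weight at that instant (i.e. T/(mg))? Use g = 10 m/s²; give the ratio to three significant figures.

At the bottom, T − mg = mv²/r, so T = m(v²/r + g) and T/(mg) = v²/(rg) + 1 = (5.03)²/(1.85 × 10.0) + 1 = 1.368 + 1 = 2.368.

2.37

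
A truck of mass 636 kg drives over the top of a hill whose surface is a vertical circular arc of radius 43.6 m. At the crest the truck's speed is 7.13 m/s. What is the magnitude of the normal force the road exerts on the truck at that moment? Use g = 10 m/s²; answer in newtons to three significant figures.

5620 N

At the crest the centripetal acceleration points downward (toward the centre of the arc), so mg − N = mv²/r.
N = m(g − v²/r) = 636 × (10.0 − (7.13)²/43.6) = 636 × (10.0 − 1.166) = 636 × 8.834 = 5618 N.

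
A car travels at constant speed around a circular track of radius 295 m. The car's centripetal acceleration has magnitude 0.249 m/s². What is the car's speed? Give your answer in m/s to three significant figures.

a_c = v²/r ⇒ v = √(a_c · r) = √(0.249 × 295) = √73.46 = 8.571 m/s.

8.57 m/s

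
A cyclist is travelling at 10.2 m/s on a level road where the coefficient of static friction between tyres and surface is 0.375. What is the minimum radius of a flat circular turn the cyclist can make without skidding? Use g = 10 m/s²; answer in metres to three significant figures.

27.7 m

At the limit, μ_s m g = m v²/r, so r_min = v²/(μ_s g) = (10.2)²/(0.375 × 10.0) = 104.0/3.750 = 27.74 m.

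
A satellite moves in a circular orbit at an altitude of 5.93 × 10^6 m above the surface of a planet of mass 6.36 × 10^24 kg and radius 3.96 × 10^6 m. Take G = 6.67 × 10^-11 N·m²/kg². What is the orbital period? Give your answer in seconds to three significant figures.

r = R + h = 3.96 × 10^6 + 5.93 × 10^6 = 9.890 × 10^6 m. Gravity provides the centripetal force: G M m / r² = m v² / r ⇒ v = √(GM/r) = 6549 m/s.
T = 2πr/v = 2π × 9.890 × 10^6 / 6549 = 9488 s.

9490 s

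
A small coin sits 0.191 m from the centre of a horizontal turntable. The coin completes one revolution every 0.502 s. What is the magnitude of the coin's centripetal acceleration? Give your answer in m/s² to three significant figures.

v = 2πr/T = 2π × 0.191/0.502 = 2.391 m/s.
a_c = v²/r = (2.391)²/0.191 = 5.715/0.191 = 29.92 m/s².

29.9 m/s²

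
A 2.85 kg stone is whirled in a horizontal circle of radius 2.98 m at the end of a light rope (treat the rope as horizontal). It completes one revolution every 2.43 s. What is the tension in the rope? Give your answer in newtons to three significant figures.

56.8 N

v = 2πr/T = 2π × 2.98/2.43 = 7.705 m/s.
The tension is the only horizontal force, so it supplies the full centripetal force: T = m v²/r = 2.85 × (7.705)²/2.98 = 2.85 × 59.37/2.98 = 56.78 N.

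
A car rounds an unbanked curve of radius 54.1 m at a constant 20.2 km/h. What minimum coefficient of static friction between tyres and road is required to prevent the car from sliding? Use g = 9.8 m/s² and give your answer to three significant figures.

v = 20.2/3.6 = 5.611 m/s.
Friction provides the centripetal force: μ_s m g = m v²/r, so μ_s = v²/(g r) = (5.611)²/(9.8 × 54.1) = 31.48/530.2 = 0.05938.

0.0594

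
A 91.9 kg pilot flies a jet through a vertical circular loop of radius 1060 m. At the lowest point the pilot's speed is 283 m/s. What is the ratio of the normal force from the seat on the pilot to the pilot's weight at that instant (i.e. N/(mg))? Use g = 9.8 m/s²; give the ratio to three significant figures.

At the bottom, N − mg = mv²/r, so N = m(v²/r + g) and N/(mg) = v²/(rg) + 1 = (283)²/(1060 × 9.8) + 1 = 7.710 + 1 = 8.710.

8.71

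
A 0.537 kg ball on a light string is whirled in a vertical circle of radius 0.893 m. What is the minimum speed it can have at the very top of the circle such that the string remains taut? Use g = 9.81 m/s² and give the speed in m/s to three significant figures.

At the highest point the centre is directly below, so both the weight and T act inward: T + mg = mv²/r.
At minimum speed T → 0, so mg = mv_min²/r ⇒ v_min = √(g r) = √(9.81 × 0.893) = 2.960 m/s.

2.96 m/s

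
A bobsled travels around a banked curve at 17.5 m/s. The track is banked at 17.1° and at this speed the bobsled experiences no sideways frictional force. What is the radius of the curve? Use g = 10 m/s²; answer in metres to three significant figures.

Frictionless banking: tanθ = v²/(rg), so r = v²/(g tanθ).
r = (17.5)²/(10.0 × tan 17.1°) = 306.2/(10.0 × 0.3076) = 306.2/3.076 = 99.55 m.

99.5 m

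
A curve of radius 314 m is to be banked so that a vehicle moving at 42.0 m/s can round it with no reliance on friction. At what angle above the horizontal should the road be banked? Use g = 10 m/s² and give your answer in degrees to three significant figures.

29.3°

With no friction, the horizontal component of the normal force provides the centripetal force: N sinθ = mv²/r, while N cosθ = mg vertically.
Dividing: tanθ = v²/(r g) = (42.0)²/(314 × 10.0) = 1764/3140 = 0.5618.
θ = arctan(0.5618) = 29.33°.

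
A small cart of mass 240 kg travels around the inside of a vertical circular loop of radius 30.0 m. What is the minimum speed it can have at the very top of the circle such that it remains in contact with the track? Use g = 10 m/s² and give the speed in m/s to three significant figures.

17.3 m/s

At the highest point the centre is directly below, so both the weight and N act inward: N + mg = mv²/r.
At minimum speed N → 0, so mg = mv_min²/r ⇒ v_min = √(g r) = √(10.0 × 30.0) = 17.32 m/s.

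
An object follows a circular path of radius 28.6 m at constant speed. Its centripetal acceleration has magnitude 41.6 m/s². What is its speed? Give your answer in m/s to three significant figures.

34.5 m/s

a_c = v²/r ⇒ v = √(a_c · r) = √(41.6 × 28.6) = √1190 = 34.49 m/s.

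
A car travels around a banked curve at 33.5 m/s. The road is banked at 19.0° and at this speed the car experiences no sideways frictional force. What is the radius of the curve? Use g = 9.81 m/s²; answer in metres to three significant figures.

332 m

Frictionless banking: tanθ = v²/(rg), so r = v²/(g tanθ).
r = (33.5)²/(9.81 × tan 19.0°) = 1122/(9.81 × 0.3443) = 1122/3.378 = 332.2 m.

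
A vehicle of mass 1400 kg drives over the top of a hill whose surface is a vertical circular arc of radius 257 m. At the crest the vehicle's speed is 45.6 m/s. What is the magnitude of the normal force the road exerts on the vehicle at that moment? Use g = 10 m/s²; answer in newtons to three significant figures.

2670 N

At the crest the centripetal acceleration points downward (toward the centre of the arc), so mg − N = mv²/r.
N = m(g − v²/r) = 1400 × (10.0 − (45.6)²/257) = 1400 × (10.0 − 8.091) = 1400 × 1.909 = 2673 N.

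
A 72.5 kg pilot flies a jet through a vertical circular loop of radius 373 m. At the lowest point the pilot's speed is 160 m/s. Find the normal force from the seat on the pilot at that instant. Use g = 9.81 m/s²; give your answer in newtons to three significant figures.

5690 N

At the lowest point, N points up (toward the centre) and the weight mg points down (away from the centre), so the net inward force is N − mg = mv²/r.
N = m(v²/r + g) = 72.5 × ((160)²/373 + 9.81) = 72.5 × (68.63 + 9.81) = 72.5 × 78.44 = 5687 N.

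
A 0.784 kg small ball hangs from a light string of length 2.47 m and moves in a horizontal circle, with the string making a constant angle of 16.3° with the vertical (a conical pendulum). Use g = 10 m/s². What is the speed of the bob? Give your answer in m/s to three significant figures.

The radius of the circle is r = L sinθ = 2.47 × sin 16.3° = 0.6932 m.
Horizontally T sinθ = mv²/r and vertically T cosθ = mg, so tanθ = v²/(rg).
v = √(r g tanθ) = √(0.6932 × 10.0 × 0.2924) = √2.027 = 1.424 m/s.

1.42 m/s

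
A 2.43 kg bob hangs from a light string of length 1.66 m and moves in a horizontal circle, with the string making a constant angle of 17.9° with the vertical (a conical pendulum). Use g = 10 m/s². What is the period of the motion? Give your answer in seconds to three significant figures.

2.50 s

r = L sinθ = 0.5102 m. From T sinθ = mω²r and T cosθ = mg: tanθ = ω²r/g, so ω² = g tanθ / r = g/(L cosθ).
ω = √(g/(L cosθ)) = √(10.0/(1.66 × 0.9516)) = √6.331 = 2.516 rad/s.
Period = 2π/ω = 2.497 s.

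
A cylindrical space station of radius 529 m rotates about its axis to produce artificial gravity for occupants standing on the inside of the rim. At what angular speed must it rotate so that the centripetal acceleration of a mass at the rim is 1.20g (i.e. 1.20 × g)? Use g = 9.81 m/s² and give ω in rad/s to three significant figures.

0.149 rad/s

Centripetal acceleration a_c = ω²r. Setting ω²r = 1.20g:
ω = √(1.20g / r) = √(1.20 × 9.81 / 529) = √0.02225 = 0.1492 rad/s.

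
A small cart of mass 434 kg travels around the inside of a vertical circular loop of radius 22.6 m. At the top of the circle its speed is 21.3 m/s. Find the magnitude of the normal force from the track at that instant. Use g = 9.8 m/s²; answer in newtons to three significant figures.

4460 N

At the top, both N and the weight mg point inward (toward the centre), so N + mg = mv²/r.
N = m(v²/r − g) = 434 × ((21.3)²/22.6 − 9.8) = 434 × (20.07 − 9.8) = 434 × 10.27 = 4459 N.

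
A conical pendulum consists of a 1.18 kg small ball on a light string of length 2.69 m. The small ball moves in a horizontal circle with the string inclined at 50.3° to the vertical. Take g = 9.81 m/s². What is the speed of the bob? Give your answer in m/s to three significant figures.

4.95 m/s

The radius of the circle is r = L sinθ = 2.69 × sin 50.3° = 2.070 m.
Horizontally T sinθ = mv²/r and vertically T cosθ = mg, so tanθ = v²/(rg).
v = √(r g tanθ) = √(2.070 × 9.81 × 1.205) = √24.46 = 4.945 m/s.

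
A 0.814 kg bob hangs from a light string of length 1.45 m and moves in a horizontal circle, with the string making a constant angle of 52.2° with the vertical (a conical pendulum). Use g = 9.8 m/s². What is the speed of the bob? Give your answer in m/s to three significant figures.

The radius of the circle is r = L sinθ = 1.45 × sin 52.2° = 1.146 m.
Horizontally T sinθ = mv²/r and vertically T cosθ = mg, so tanθ = v²/(rg).
v = √(r g tanθ) = √(1.146 × 9.8 × 1.289) = √14.48 = 3.805 m/s.

3.80 m/s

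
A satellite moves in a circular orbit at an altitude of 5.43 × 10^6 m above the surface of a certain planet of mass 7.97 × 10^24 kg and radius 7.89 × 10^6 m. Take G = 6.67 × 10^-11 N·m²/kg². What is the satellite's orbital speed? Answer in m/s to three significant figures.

6320 m/s

Orbital radius r = R + h = 7.89 × 10^6 + 5.43 × 10^6 = 1.332 × 10^7 m.
Gravity supplies the centripetal force: G M m / r² = m v² / r, so v = √(GM/r).
v = √(6.67 × 10^-11 × 7.97 × 10^24 / 1.332 × 10^7) = √(3.991 × 10^7) = 6317 m/s.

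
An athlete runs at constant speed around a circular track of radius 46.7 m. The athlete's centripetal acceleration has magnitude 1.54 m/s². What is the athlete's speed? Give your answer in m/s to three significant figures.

a_c = v²/r ⇒ v = √(a_c · r) = √(1.54 × 46.7) = √71.92 = 8.480 m/s.

8.48 m/s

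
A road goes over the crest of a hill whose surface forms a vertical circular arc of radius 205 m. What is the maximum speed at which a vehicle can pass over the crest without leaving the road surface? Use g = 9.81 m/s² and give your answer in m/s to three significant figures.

At the crest the centre of the circle is below the vehicle, so the net downward (centripetal) force is mg − N = mv²/r.
The vehicle leaves the road when N → 0, giving v_max = √(g r) = √(9.81 × 205) = 44.84 m/s.

44.8 m/s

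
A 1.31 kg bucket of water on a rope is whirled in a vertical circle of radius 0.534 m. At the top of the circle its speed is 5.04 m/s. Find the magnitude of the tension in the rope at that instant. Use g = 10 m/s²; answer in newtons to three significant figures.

At the top, both T and the weight mg point inward (toward the centre), so T + mg = mv²/r.
T = m(v²/r − g) = 1.31 × ((5.04)²/0.534 − 10.0) = 1.31 × (47.57 − 10.0) = 1.31 × 37.57 = 49.21 N.

49.2 N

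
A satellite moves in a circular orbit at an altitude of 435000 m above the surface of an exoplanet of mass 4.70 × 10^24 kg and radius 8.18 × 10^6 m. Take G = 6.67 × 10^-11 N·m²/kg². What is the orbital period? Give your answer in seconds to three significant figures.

8970 s

r = R + h = 8.18 × 10^6 + 435000 = 8.615 × 10^6 m. Gravity provides the centripetal force: G M m / r² = m v² / r ⇒ v = √(GM/r) = 6032 m/s.
T = 2πr/v = 2π × 8.615 × 10^6 / 6032 = 8973 s.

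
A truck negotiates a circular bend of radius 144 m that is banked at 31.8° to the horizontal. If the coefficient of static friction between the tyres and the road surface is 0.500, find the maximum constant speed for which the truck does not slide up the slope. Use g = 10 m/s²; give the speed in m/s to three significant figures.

At the maximum speed, friction acts down the slope at its limiting value f = μN. Radially (horizontal, toward centre): N sinθ + μN cosθ = mv²/r. Vertically: N cosθ − μN sinθ = mg.
Dividing: v² = r g (sinθ + μcosθ)/(cosθ − μsinθ).
sinθ + μcosθ = 0.5270 + 0.500×0.8499 = 0.9519; cosθ − μsinθ = 0.8499 − 0.500×0.5270 = 0.5864.
v² = 144 × 10.0 × 0.9519/0.5864 = 2337 m²/s², so v = 48.35 m/s.

48.3 m/s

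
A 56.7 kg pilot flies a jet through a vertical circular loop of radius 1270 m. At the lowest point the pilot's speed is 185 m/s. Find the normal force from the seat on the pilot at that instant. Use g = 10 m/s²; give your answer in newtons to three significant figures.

2090 N

At the lowest point, N points up (toward the centre) and the weight mg points down (away from the centre), so the net inward force is N − mg = mv²/r.
N = m(v²/r + g) = 56.7 × ((185)²/1270 + 10.0) = 56.7 × (26.95 + 10.0) = 56.7 × 36.95 = 2095 N.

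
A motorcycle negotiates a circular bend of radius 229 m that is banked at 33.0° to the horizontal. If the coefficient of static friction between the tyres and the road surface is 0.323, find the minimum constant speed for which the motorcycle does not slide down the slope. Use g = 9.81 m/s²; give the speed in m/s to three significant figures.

24.6 m/s

At the minimum speed, friction acts up the slope at its limiting value f = μN. Radially (horizontal, toward centre): N sinθ − μN cosθ = mv²/r. Vertically: N cosθ + μN sinθ = mg.
Dividing: v² = r g (sinθ − μcosθ)/(cosθ + μsinθ).
sinθ − μcosθ = 0.5446 − 0.323×0.8387 = 0.2737; cosθ + μsinθ = 0.8387 + 0.323×0.5446 = 1.015.
v² = 229 × 9.81 × 0.2737/1.015 = 606.1 m²/s², so v = 24.62 m/s.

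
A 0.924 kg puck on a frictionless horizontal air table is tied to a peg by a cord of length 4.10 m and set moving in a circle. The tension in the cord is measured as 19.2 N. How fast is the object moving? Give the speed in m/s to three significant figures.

9.23 m/s

T = m v²/r ⇒ v = √(T r / m) = √(19.2 × 4.10 / 0.924) = √85.19 = 9.230 m/s.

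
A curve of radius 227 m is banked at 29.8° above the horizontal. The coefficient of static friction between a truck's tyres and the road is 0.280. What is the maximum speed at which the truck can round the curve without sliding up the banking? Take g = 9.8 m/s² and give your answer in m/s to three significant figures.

47.5 m/s

At the maximum speed, friction acts down the slope at its limiting value f = μN. Radially (horizontal, toward centre): N sinθ + μN cosθ = mv²/r. Vertically: N cosθ − μN sinθ = mg.
Dividing: v² = r g (sinθ + μcosθ)/(cosθ − μsinθ).
sinθ + μcosθ = 0.4970 + 0.280×0.8678 = 0.7399; cosθ − μsinθ = 0.8678 − 0.280×0.4970 = 0.7286.
v² = 227 × 9.8 × 0.7399/0.7286 = 2259 m²/s², so v = 47.53 m/s.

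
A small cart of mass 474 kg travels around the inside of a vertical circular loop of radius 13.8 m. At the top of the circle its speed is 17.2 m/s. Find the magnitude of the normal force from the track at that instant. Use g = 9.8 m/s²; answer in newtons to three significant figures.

5520 N

At the top, both N and the weight mg point inward (toward the centre), so N + mg = mv²/r.
N = m(v²/r − g) = 474 × ((17.2)²/13.8 − 9.8) = 474 × (21.44 − 9.8) = 474 × 11.64 = 5516 N.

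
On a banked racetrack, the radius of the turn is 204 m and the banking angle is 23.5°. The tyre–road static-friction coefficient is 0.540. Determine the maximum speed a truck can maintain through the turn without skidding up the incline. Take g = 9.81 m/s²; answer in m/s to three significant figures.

50.5 m/s

At the maximum speed, friction acts down the slope at its limiting value f = μN. Radially (horizontal, toward centre): N sinθ + μN cosθ = mv²/r. Vertically: N cosθ − μN sinθ = mg.
Dividing: v² = r g (sinθ + μcosθ)/(cosθ − μsinθ).
sinθ + μcosθ = 0.3987 + 0.540×0.9171 = 0.8940; cosθ − μsinθ = 0.9171 − 0.540×0.3987 = 0.7017.
v² = 204 × 9.81 × 0.8940/0.7017 = 2549 m²/s², so v = 50.49 m/s.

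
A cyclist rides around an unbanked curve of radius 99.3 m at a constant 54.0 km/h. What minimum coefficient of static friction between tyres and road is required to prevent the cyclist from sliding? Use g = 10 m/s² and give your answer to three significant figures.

0.227

v = 54.0/3.6 = 15.00 m/s.
Friction provides the centripetal force: μ_s m g = m v²/r, so μ_s = v²/(g r) = (15.00)²/(10.0 × 99.3) = 225.0/993.0 = 0.2266.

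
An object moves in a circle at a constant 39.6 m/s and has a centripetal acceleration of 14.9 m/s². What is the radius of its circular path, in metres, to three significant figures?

105 m

a_c = v²/r ⇒ r = v²/a_c = (39.6)²/14.9 = 1568/14.9 = 105.2 m.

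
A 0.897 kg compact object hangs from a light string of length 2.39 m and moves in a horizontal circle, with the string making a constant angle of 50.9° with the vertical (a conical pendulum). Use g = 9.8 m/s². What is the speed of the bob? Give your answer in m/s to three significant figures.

The radius of the circle is r = L sinθ = 2.39 × sin 50.9° = 1.855 m.
Horizontally T sinθ = mv²/r and vertically T cosθ = mg, so tanθ = v²/(rg).
v = √(r g tanθ) = √(1.855 × 9.8 × 1.230) = √22.37 = 4.729 m/s.

4.73 m/s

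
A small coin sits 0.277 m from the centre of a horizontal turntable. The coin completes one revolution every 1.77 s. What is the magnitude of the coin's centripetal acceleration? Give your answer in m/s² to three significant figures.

3.49 m/s²

v = 2πr/T = 2π × 0.277/1.77 = 0.9833 m/s.
a_c = v²/r = (0.9833)²/0.277 = 0.9669/0.277 = 3.491 m/s².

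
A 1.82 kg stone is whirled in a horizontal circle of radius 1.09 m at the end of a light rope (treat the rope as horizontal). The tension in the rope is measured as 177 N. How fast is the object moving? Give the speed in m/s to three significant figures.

T = m v²/r ⇒ v = √(T r / m) = √(177 × 1.09 / 1.82) = √106.0 = 10.30 m/s.

10.3 m/s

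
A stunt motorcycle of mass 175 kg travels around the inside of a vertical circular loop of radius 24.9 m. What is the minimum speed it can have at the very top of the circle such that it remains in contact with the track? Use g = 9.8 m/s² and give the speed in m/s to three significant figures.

At the top, both weight mg and N point toward the centre: N + mg = mv²/r.
At minimum speed N → 0, so mg = mv_min²/r ⇒ v_min = √(g r) = √(9.8 × 24.9) = 15.62 m/s.

15.6 m/s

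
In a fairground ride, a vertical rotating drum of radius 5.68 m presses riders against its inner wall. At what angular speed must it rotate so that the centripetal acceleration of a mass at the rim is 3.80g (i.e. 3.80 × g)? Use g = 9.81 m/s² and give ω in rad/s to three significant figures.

2.56 rad/s

Centripetal acceleration a_c = ω²r. Setting ω²r = 3.80g:
ω = √(3.80g / r) = √(3.80 × 9.81 / 5.68) = √6.563 = 2.562 rad/s.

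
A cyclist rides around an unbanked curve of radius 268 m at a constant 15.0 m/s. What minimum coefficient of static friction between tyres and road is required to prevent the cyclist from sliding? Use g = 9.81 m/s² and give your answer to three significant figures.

Friction provides the centripetal force: μ_s m g = m v²/r, so μ_s = v²/(g r) = (15.00)²/(9.81 × 268) = 225.0/2629 = 0.08558.

0.0856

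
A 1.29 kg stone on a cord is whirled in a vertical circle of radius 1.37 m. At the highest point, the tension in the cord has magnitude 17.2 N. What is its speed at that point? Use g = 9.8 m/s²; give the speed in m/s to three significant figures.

At the top, T + mg = mv²/r, so v = √(r(T/m + g)) = √(1.37 × (17.2/1.29 + 9.8)) = √(1.37 × 23.13) = √31.69 = 5.630 m/s.

5.63 m/s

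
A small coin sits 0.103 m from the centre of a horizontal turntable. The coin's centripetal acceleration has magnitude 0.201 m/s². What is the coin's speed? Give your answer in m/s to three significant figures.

0.144 m/s

a_c = v²/r ⇒ v = √(a_c · r) = √(0.201 × 0.103) = √0.02070 = 0.1439 m/s.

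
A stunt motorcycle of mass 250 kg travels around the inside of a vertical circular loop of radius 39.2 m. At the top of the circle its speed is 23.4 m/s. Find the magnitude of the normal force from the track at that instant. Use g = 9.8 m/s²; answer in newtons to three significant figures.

1040 N

At the top, both N and the weight mg point inward (toward the centre), so N + mg = mv²/r.
N = m(v²/r − g) = 250 × ((23.4)²/39.2 − 9.8) = 250 × (13.97 − 9.8) = 250 × 4.168 = 1042 N.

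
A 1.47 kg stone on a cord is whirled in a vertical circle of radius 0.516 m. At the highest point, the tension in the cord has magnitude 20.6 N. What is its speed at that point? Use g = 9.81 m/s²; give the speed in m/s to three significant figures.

At the top, T + mg = mv²/r, so v = √(r(T/m + g)) = √(0.516 × (20.6/1.47 + 9.81)) = √(0.516 × 23.82) = √12.29 = 3.506 m/s.

3.51 m/s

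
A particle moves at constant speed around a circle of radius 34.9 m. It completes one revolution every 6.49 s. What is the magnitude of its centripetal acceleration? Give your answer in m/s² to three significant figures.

32.7 m/s²

v = 2πr/T = 2π × 34.9/6.49 = 33.79 m/s.
a_c = v²/r = (33.79)²/34.9 = 1142/34.9 = 32.71 m/s².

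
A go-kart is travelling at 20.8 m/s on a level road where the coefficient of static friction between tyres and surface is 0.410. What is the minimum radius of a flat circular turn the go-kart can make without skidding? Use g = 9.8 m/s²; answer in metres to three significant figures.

At the limit, μ_s m g = m v²/r, so r_min = v²/(μ_s g) = (20.8)²/(0.410 × 9.8) = 432.6/4.018 = 107.7 m.

108 m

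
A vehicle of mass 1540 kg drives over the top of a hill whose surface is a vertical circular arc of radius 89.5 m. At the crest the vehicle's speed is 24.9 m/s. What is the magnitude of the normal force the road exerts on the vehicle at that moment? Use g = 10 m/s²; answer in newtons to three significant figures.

At the crest the centripetal acceleration points downward (toward the centre of the arc), so mg − N = mv²/r.
N = m(g − v²/r) = 1540 × (10.0 − (24.9)²/89.5) = 1540 × (10.0 − 6.927) = 1540 × 3.073 = 4732 N.

4730 N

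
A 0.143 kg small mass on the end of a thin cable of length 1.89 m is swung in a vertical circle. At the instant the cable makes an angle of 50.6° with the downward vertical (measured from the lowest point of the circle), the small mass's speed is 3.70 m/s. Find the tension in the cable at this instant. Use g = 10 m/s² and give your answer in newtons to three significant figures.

Take the radial direction toward the centre of the circle as positive. The component of the weight along the string toward the centre is −mg cos φ (φ measured from the bottom), so Newton's second law along the string gives T − mg cos φ = m v²/r.
cos 50.6° = 0.6347, so T = m(v²/r + g cos φ) = 0.143 × ((3.70)²/1.89 + 10.0 × 0.6347) = 0.143 × (7.243 + (6.347)) = 0.143 × 13.59 = 1.943 N.

1.94 N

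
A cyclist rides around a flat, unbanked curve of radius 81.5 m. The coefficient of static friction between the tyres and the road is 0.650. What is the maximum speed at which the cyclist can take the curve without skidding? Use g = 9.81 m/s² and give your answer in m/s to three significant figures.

22.8 m/s

Friction provides the centripetal force on a flat curve. At maximum speed it is at its limiting value: μ_s m g = m v²/r.
Mass cancels: v_max = √(μ_s g r) = √(0.650 × 9.81 × 81.5) = √519.7 = 22.80 m/s.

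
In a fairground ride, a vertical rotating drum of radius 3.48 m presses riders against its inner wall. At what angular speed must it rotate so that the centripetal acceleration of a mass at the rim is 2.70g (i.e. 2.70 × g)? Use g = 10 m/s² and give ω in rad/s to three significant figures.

Centripetal acceleration a_c = ω²r. Setting ω²r = 2.70g:
ω = √(2.70g / r) = √(2.70 × 10.0 / 3.48) = √7.759 = 2.785 rad/s.

2.79 rad/s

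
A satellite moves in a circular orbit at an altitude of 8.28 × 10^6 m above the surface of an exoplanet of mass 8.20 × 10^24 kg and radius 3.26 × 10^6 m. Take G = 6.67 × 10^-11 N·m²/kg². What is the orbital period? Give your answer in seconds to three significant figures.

10500 s

r = R + h = 3.26 × 10^6 + 8.28 × 10^6 = 1.154 × 10^7 m. Gravity provides the centripetal force: G M m / r² = m v² / r ⇒ v = √(GM/r) = 6884 m/s.
T = 2πr/v = 2π × 1.154 × 10^7 / 6884 = 10530 s.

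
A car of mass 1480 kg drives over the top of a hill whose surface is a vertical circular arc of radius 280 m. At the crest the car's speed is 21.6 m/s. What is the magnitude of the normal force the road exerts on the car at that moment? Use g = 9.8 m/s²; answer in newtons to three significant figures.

12000 N

At the crest the centripetal acceleration points downward (toward the centre of the arc), so mg − N = mv²/r.
N = m(g − v²/r) = 1480 × (9.8 − (21.6)²/280) = 1480 × (9.8 − 1.666) = 1480 × 8.134 = 12040 N.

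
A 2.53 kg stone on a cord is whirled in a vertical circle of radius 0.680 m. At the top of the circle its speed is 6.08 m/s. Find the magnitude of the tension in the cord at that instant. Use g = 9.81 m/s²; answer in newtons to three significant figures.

At the top, both T and the weight mg point inward (toward the centre), so T + mg = mv²/r.
T = m(v²/r − g) = 2.53 × ((6.08)²/0.680 − 9.81) = 2.53 × (54.36 − 9.81) = 2.53 × 44.55 = 112.7 N.

113 N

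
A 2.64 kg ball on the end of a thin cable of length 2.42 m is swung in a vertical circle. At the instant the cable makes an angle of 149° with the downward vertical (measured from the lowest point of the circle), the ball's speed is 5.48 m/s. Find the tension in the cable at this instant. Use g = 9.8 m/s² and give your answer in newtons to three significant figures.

Take the radial direction toward the centre of the circle as positive. The component of the weight along the string toward the centre is −mg cos φ (φ measured from the bottom), so Newton's second law along the string gives T − mg cos φ = m v²/r.
cos 149° = -0.8572, so T = m(v²/r + g cos φ) = 2.64 × ((5.48)²/2.42 + 9.8 × -0.8572) = 2.64 × (12.41 + (-8.400)) = 2.64 × 4.009 = 10.58 N.

10.6 N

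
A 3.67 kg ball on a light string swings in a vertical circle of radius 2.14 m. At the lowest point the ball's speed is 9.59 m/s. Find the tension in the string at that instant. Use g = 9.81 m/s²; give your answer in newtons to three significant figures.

194 N

At the lowest point, T points up (toward the centre) and the weight mg points down (away from the centre), so the net inward force is T − mg = mv²/r.
T = m(v²/r + g) = 3.67 × ((9.59)²/2.14 + 9.81) = 3.67 × (42.98 + 9.81) = 3.67 × 52.79 = 193.7 N.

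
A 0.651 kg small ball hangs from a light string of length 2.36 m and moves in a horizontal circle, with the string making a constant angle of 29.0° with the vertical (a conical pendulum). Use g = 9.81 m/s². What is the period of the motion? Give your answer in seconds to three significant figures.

r = L sinθ = 1.144 m. From T sinθ = mω²r and T cosθ = mg: tanθ = ω²r/g, so ω² = g tanθ / r = g/(L cosθ).
ω = √(g/(L cosθ)) = √(9.81/(2.36 × 0.8746)) = √4.753 = 2.180 rad/s.
Period = 2π/ω = 2.882 s.

2.88 s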